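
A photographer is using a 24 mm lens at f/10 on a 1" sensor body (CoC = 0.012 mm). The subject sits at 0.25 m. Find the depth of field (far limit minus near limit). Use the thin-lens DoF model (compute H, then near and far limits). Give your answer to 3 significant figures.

23.6 mm

Hyperfocal distance H = f²/(N·c) + f = 24²/(10 × 0.012) + 24 = 576/0.12 + 24 ≈ 4824.0 mm ≈ 4.824 m.
Near limit Dn = s·(H − f)/(H + s − 2f) = 250 × (4824.0 − 24) / (4824.0 + 250 − 2 × 24) = 250 × 4800.0 / 5026.0 ≈ 238.758 mm.
Far limit Df = s·(H − f)/(H − s) = 250 × (4824.0 − 24) / (4824.0 − 250) = 250 × 4800.0 / 4574.0 ≈ 262.352 mm.
Depth of field = Df − Dn = 262.352 − 238.758 ≈ 23.594 mm.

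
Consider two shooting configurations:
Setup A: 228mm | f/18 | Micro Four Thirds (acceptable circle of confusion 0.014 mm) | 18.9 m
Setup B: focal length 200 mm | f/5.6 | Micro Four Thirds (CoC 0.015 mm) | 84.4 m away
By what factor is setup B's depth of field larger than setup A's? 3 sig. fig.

8.93

Setup A: H = 228²/(18×0.014) + 228 ≈ 206513.7 mm; DoF = Df − Dn = 20781.0 − 17331.3 ≈ 3449.7 mm.
Setup B: H = 200²/(5.6×0.015) + 200 ≈ 476390.5 mm; DoF = Df − Dn = 102529 − 71719 ≈ 30810 mm.
Ratio = 30810 / 3449.7 ≈ 8.93.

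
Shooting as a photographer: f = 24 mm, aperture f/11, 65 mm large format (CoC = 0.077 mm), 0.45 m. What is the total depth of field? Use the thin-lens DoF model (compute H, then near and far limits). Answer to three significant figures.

Hyperfocal distance H = f²/(N·c) + f = 24²/(11 × 0.077) + 24 = 576/0.847 + 24 ≈ 704.0 mm ≈ 0.704 m.
Near limit Dn = s·(H − f)/(H + s − 2f) = 450 × (704.0 − 24) / (704.0 + 450 − 2 × 24) = 450 × 680.0 / 1106.0 ≈ 276.68 mm.
Far limit Df = s·(H − f)/(H − s) = 450 × (704.0 − 24) / (704.0 − 450) = 450 × 680.0 / 254.0 ≈ 1204.58 mm.
Depth of field = Df − Dn = 1204.58 − 276.68 ≈ 927.90 mm ≈ 0.928 m.

0.928 m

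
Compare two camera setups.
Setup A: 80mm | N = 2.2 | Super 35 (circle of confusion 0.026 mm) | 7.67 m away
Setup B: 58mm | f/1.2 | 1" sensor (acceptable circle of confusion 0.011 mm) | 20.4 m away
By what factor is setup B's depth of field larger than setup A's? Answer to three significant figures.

Setup A: H = 80²/(2.2×0.026) + 80 ≈ 111968.1 mm; DoF = Df − Dn = 8228.2 − 7182.8 ≈ 1045.4 mm.
Setup B: H = 58²/(1.2×0.011) + 58 ≈ 254906.5 mm; DoF = Df − Dn = 22169.6 − 18892.0 ≈ 3277.6 mm.
Ratio = 3277.6 / 1045.4 ≈ 3.14.

3.14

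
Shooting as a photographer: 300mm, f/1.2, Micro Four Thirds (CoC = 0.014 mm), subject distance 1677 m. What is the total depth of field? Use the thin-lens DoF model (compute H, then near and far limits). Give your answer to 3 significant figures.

Hyperfocal distance H = f²/(N·c) + f = 300²/(1.2 × 0.014) + 300 = 90000/0.0168 + 300 ≈ 5357442.9 mm ≈ 5357 m.
Near limit Dn = s·(H − f)/(H + s − 2f) = 1677000 × (5357442.9 − 300) / (5357442.9 + 1677000 − 2 × 300) = 1677000 × 5357142.9 / 7033842.9 ≈ 1277243 mm.
Far limit Df = s·(H − f)/(H − s) = 1677000 × (5357442.9 − 300) / (5357442.9 − 1677000) = 1677000 × 5357142.9 / 3680442.9 ≈ 2440991 mm.
Depth of field = Df − Dn = 2440991 − 1277243 ≈ 1163748 mm ≈ 1160 m.

1160 m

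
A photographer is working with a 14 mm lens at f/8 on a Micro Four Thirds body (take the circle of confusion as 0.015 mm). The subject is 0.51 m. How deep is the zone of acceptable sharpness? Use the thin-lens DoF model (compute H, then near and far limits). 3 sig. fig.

341 mm

Hyperfocal distance H = f²/(N·c) + f = 14²/(8 × 0.015) + 14 = 196/0.12 + 14 ≈ 1647.3 mm ≈ 1.647 m.
Near limit Dn = s·(H − f)/(H + s − 2f) = 510 × (1647.3 − 14) / (1647.3 + 510 − 2 × 14) = 510 × 1633.3 / 2129.3 ≈ 391.20 mm.
Far limit Df = s·(H − f)/(H − s) = 510 × (1647.3 − 14) / (1647.3 − 510) = 510 × 1633.3 / 1137.3 ≈ 732.42 mm.
Depth of field = Df − Dn = 732.42 − 391.20 ≈ 341.22 mm.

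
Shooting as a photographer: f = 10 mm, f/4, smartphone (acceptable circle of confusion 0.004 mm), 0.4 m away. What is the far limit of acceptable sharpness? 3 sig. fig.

427 mm

Hyperfocal distance H = f²/(N·c) + f = 10²/(4 × 0.004) + 10 = 100/0.016 + 10 ≈ 6260.0 mm ≈ 6.260 m.
Far limit Df = s·(H − f)/(H − s) = 400 × (6260.0 − 10) / (6260.0 − 400) = 400 × 6250.0 / 5860.0 ≈ 426.62 mm.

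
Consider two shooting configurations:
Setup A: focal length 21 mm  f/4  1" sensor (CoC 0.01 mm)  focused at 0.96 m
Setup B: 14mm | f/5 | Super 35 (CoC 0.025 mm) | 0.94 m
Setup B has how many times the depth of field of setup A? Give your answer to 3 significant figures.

Setup A: H = 21²/(4×0.01) + 21 ≈ 11046.0 mm; DoF = Df − Dn = 1049.38 − 884.65 ≈ 164.73 mm.
Setup B: H = 14²/(5×0.025) + 14 ≈ 1582.0 mm; DoF = Df − Dn = 2295.8 − 591.0 ≈ 1704.8 mm.
Ratio = 1704.8 / 164.73 ≈ 10.3.

10.3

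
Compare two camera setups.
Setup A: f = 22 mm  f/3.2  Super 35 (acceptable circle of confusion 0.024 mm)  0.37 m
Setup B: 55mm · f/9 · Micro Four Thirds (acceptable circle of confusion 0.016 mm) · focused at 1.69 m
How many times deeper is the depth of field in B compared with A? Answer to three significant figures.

Setup A: H = 22²/(3.2×0.024) + 22 ≈ 6324.1 mm; DoF = Df − Dn = 391.625 − 350.638 ≈ 40.987 mm.
Setup B: H = 55²/(9×0.016) + 55 ≈ 21061.9 mm; DoF = Df − Dn = 1832.64 − 1567.96 ≈ 264.68 mm.
Ratio = 264.68 / 40.987 ≈ 6.46.

6.46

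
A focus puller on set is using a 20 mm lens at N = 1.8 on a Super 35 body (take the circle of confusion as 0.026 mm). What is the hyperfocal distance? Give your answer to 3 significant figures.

8.57 m

Hyperfocal distance H = f²/(N·c) + f = 20²/(1.8 × 0.026) + 20 = 400/0.0468 + 20 ≈ 8567.0 mm ≈ 8.57 m.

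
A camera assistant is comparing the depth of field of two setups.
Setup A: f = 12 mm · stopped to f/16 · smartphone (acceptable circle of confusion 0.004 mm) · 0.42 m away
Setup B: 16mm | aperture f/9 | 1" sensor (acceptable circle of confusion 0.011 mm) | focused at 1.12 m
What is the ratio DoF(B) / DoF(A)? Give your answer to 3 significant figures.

7.43

Setup A: H = 12²/(16×0.004) + 12 ≈ 2262.0 mm; DoF = Df − Dn = 513.03 − 355.53 ≈ 157.50 mm.
Setup B: H = 16²/(9×0.011) + 16 ≈ 2601.9 mm; DoF = Df − Dn = 1954.4 − 784.9 ≈ 1169.5 mm.
Ratio = 1169.5 / 157.50 ≈ 7.43.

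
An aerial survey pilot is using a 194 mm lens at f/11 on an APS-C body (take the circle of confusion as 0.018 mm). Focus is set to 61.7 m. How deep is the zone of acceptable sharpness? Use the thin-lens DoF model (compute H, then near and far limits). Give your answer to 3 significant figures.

Hyperfocal distance H = f²/(N·c) + f = 194²/(11 × 0.018) + 194 = 37636/0.198 + 194 ≈ 190274.8 mm ≈ 190.3 m.
Near limit Dn = s·(H − f)/(H + s − 2f) = 61700 × (190274.8 − 194) / (190274.8 + 61700 − 2 × 194) = 61700 × 190080.8 / 251586.8 ≈ 46616 mm.
Far limit Df = s·(H − f)/(H − s) = 61700 × (190274.8 − 194) / (190274.8 − 61700) = 61700 × 190080.8 / 128574.8 ≈ 91215 mm.
Depth of field = Df − Dn = 91215 − 46616 ≈ 44599 mm ≈ 44.6 m.

44.6 m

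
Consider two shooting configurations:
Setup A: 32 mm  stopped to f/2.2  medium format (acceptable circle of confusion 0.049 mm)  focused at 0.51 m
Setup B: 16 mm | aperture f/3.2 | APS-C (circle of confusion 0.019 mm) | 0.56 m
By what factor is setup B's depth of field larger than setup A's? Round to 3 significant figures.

Setup A: H = 32²/(2.2×0.049) + 32 ≈ 9531.1 mm; DoF = Df − Dn = 537.023 − 485.566 ≈ 51.457 mm.
Setup B: H = 16²/(3.2×0.019) + 16 ≈ 4226.5 mm; DoF = Df − Dn = 643.09 − 495.93 ≈ 147.16 mm.
Ratio = 147.16 / 51.457 ≈ 2.86.

2.86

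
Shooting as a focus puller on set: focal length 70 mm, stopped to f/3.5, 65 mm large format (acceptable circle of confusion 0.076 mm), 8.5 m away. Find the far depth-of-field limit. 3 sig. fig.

15.7 m

Hyperfocal distance H = f²/(N·c) + f = 70²/(3.5 × 0.076) + 70 = 4900/0.266 + 70 ≈ 18491.1 mm ≈ 18.49 m.
Far limit Df = s·(H − f)/(H − s) = 8500 × (18491.1 − 70) / (18491.1 − 8500) = 8500 × 18421.1 / 9991.1 ≈ 15672 mm ≈ 15.7 m.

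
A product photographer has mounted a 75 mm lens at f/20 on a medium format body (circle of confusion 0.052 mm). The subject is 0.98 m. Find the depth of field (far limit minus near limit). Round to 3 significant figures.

Hyperfocal distance H = f²/(N·c) + f = 75²/(20 × 0.052) + 75 = 5625/1.04 + 75 ≈ 5483.7 mm ≈ 5.484 m.
Near limit Dn = s·(H − f)/(H + s − 2f) = 980 × (5483.7 − 75) / (5483.7 + 980 − 2 × 75) = 980 × 5408.7 / 6313.7 ≈ 839.53 mm.
Far limit Df = s·(H − f)/(H − s) = 980 × (5483.7 − 75) / (5483.7 − 980) = 980 × 5408.7 / 4503.7 ≈ 1176.93 mm.
Depth of field = Df − Dn = 1176.93 − 839.53 ≈ 337.40 mm.

337 mm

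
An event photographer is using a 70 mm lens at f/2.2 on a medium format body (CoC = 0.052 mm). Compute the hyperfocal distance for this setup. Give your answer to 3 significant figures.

Hyperfocal distance H = f²/(N·c) + f = 70²/(2.2 × 0.052) + 70 = 4900/0.1144 + 70 ≈ 42902.2 mm ≈ 42.9 m.

42.9 m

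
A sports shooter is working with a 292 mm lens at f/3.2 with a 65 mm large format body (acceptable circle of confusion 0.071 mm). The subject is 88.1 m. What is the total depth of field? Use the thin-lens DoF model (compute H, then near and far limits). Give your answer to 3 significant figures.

Hyperfocal distance H = f²/(N·c) + f = 292²/(3.2 × 0.071) + 292 = 85264/0.2272 + 292 ≈ 375573.7 mm ≈ 375.6 m.
Near limit Dn = s·(H − f)/(H + s − 2f) = 88100 × (375573.7 − 292) / (375573.7 + 88100 − 2 × 292) = 88100 × 375281.7 / 463089.7 ≈ 71395 mm.
Far limit Df = s·(H − f)/(H − s) = 88100 × (375573.7 − 292) / (375573.7 − 88100) = 88100 × 375281.7 / 287473.7 ≈ 115010 mm.
Depth of field = Df − Dn = 115010 − 71395 ≈ 43615 mm ≈ 43.6 m.

43.6 m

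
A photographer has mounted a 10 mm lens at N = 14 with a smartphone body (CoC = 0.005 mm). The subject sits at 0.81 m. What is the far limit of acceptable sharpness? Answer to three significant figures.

Hyperfocal distance H = f²/(N·c) + f = 10²/(14 × 0.005) + 10 = 100/0.07 + 10 ≈ 1438.6 mm ≈ 1.439 m.
Far limit Df = s·(H − f)/(H − s) = 810 × (1438.6 − 10) / (1438.6 − 810) = 810 × 1428.6 / 628.6 ≈ 1840.9 mm ≈ 1.84 m.

1.84 m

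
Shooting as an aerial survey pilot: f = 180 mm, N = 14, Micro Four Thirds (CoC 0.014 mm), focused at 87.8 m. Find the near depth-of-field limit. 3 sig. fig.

57.4 m

Hyperfocal distance H = f²/(N·c) + f = 180²/(14 × 0.014) + 180 = 32400/0.196 + 180 ≈ 165486.1 mm ≈ 165.5 m.
Near limit Dn = s·(H − f)/(H + s − 2f) = 87800 × (165486.1 − 180) / (165486.1 + 87800 − 2 × 180) = 87800 × 165306.1 / 252926.1 ≈ 57384 mm ≈ 57.4 m.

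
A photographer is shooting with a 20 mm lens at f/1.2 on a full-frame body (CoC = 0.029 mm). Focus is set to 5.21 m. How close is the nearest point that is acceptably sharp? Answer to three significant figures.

3.59 m

Hyperfocal distance H = f²/(N·c) + f = 20²/(1.2 × 0.029) + 20 = 400/0.0348 + 20 ≈ 11514.3 mm ≈ 11.51 m.
Near limit Dn = s·(H − f)/(H + s − 2f) = 5210 × (11514.3 − 20) / (11514.3 + 5210 − 2 × 20) = 5210 × 11494.3 / 16684.3 ≈ 3589.3 mm ≈ 3.59 m.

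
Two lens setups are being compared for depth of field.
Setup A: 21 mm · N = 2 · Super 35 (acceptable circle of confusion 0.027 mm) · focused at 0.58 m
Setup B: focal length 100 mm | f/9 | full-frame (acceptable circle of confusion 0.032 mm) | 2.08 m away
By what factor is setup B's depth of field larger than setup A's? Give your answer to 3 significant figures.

Setup A: H = 21²/(2×0.027) + 21 ≈ 8187.7 mm; DoF = Df − Dn = 622.618 − 542.843 ≈ 79.775 mm.
Setup B: H = 100²/(9×0.032) + 100 ≈ 34822.2 mm; DoF = Df − Dn = 2205.78 − 1967.79 ≈ 237.99 mm.
Ratio = 237.99 / 79.775 ≈ 2.98.

2.98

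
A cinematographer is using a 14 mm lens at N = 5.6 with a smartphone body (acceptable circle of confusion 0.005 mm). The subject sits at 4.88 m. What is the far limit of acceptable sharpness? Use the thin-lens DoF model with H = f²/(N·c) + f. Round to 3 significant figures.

16.0 m

Hyperfocal distance H = f²/(N·c) + f = 14²/(5.6 × 0.005) + 14 = 196/0.028 + 14 ≈ 7014.0 mm ≈ 7.014 m.
Far limit Df = s·(H − f)/(H − s) = 4880 × (7014.0 − 14) / (7014.0 − 4880) = 4880 × 7000.0 / 2134.0 ≈ 16007 mm ≈ 16.0 m.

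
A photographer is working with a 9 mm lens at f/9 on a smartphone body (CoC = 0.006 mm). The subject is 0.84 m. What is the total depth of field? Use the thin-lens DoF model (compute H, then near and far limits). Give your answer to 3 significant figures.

Hyperfocal distance H = f²/(N·c) + f = 9²/(9 × 0.006) + 9 = 81/0.054 + 9 ≈ 1509.0 mm ≈ 1.509 m.
Near limit Dn = s·(H − f)/(H + s − 2f) = 840 × (1509.0 − 9) / (1509.0 + 840 − 2 × 9) = 840 × 1500.0 / 2331.0 ≈ 540.5 mm.
Far limit Df = s·(H − f)/(H − s) = 840 × (1509.0 − 9) / (1509.0 − 840) = 840 × 1500.0 / 669.0 ≈ 1883.4 mm.
Depth of field = Df − Dn = 1883.4 − 540.5 ≈ 1342.9 mm ≈ 1.34 m.

1.34 m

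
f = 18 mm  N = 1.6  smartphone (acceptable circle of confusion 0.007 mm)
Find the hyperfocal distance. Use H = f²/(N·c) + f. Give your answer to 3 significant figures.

Hyperfocal distance H = f²/(N·c) + f = 18²/(1.6 × 0.007) + 18 = 324/0.0112 + 18 ≈ 28946.6 mm ≈ 28.9 m.

28.9 m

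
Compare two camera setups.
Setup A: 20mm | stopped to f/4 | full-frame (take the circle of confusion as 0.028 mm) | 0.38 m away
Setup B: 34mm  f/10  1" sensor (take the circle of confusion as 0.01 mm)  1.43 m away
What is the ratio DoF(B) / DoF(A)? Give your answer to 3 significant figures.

4.53

Setup A: H = 20²/(4×0.028) + 20 ≈ 3591.4 mm; DoF = Df − Dn = 422.598 − 345.203 ≈ 77.395 mm.
Setup B: H = 34²/(10×0.01) + 34 ≈ 11594.0 mm; DoF = Df − Dn = 1626.41 − 1275.92 ≈ 350.49 mm.
Ratio = 350.49 / 77.395 ≈ 4.53.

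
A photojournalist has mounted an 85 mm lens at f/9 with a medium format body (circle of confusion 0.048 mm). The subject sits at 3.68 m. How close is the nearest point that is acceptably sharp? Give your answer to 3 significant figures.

Hyperfocal distance H = f²/(N·c) + f = 85²/(9 × 0.048) + 85 = 7225/0.432 + 85 ≈ 16809.5 mm ≈ 16.81 m.
Near limit Dn = s·(H − f)/(H + s − 2f) = 3680 × (16809.5 − 85) / (16809.5 + 3680 − 2 × 85) = 3680 × 16724.5 / 20319.5 ≈ 3028.9 mm ≈ 3.03 m.

3.03 m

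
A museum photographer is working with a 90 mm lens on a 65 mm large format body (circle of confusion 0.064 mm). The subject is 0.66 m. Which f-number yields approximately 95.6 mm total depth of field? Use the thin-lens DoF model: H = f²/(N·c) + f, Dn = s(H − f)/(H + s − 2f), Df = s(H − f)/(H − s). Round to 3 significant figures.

Write h = H − f = f²/(N·c). The thin-lens limits are Dn = s·h/(h + (s−f)) and Df = s·h/(h − (s−f)), so DoF = Df − Dn = 2·s·(s−f)·h / (h² − (s−f)²).
That is a quadratic in h: DoF·h² − 2·s·(s−f)·h − DoF·(s−f)² = 0 ⇒ h = (s−f)·(s + √(s² + DoF²)) / DoF = 570 × (660 + √(660² + 95.6²)) / 95.6 = 570 × (660 + 666.888) / 95.6 ≈ 7911.4 mm.
Then N = f²/(c·h) = 90² / (0.064 × 7911.4) = 8100 / 506.33 ≈ 16.

f/16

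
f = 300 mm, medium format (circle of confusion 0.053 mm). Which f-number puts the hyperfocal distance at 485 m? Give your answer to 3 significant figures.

f/3.50

Rearrange H = f²/(N·c) + f for N: N = f² / ((H − f)·c).
N = 300² / ((485000 − 300) × 0.053) = 90000 / 25689 ≈ 3.50.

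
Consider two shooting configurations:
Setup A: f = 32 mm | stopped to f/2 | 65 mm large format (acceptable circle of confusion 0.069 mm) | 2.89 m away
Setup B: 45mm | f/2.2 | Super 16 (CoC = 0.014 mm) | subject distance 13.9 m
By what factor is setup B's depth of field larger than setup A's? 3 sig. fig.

Setup A: H = 32²/(2×0.069) + 32 ≈ 7452.3 mm; DoF = Df − Dn = 4700.4 − 2086.4 ≈ 2614.0 mm.
Setup B: H = 45²/(2.2×0.014) + 45 ≈ 65791.8 mm; DoF = Df − Dn = 17611.3 − 11480.7 ≈ 6130.6 mm.
Ratio = 6130.6 / 2614.0 ≈ 2.35.

2.35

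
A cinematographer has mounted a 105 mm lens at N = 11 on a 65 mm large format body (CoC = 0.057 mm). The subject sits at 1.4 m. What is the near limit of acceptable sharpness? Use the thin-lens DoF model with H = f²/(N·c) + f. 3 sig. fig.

Hyperfocal distance H = f²/(N·c) + f = 105²/(11 × 0.057) + 105 = 11025/0.627 + 105 ≈ 17688.7 mm ≈ 17.69 m.
Near limit Dn = s·(H − f)/(H + s − 2f) = 1400 × (17688.7 − 105) / (17688.7 + 1400 − 2 × 105) = 1400 × 17583.7 / 18878.7 ≈ 1304.0 mm ≈ 1.30 m.

1.30 m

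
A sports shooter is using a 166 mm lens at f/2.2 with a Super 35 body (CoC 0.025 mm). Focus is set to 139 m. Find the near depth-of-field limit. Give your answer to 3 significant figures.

109 m

Hyperfocal distance H = f²/(N·c) + f = 166²/(2.2 × 0.025) + 166 = 27556/0.055 + 166 ≈ 501184.2 mm ≈ 501.2 m.
Near limit Dn = s·(H − f)/(H + s − 2f) = 139000 × (501184.2 − 166) / (501184.2 + 139000 − 2 × 166) = 139000 × 501018.2 / 639852.2 ≈ 108840 mm ≈ 109 m.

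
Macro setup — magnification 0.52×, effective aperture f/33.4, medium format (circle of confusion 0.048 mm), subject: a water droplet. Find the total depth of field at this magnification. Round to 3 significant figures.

At magnification m, DoF ≈ 2·N_eff·c/m² = 2 × 33.4 × 0.048 / 0.52² = 3.206 / 0.2704 ≈ 11.9 mm.

11.9 mm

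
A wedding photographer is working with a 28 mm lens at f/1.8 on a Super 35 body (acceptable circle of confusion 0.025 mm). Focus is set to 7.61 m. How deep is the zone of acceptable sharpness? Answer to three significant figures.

Hyperfocal distance H = f²/(N·c) + f = 28²/(1.8 × 0.025) + 28 = 784/0.045 + 28 ≈ 17450.2 mm ≈ 17.45 m.
Near limit Dn = s·(H − f)/(H + s − 2f) = 7610 × (17450.2 − 28) / (17450.2 + 7610 − 2 × 28) = 7610 × 17422.2 / 25004.2 ≈ 5302.4 mm.
Far limit Df = s·(H − f)/(H − s) = 7610 × (17450.2 − 28) / (17450.2 − 7610) = 7610 × 17422.2 / 9840.2 ≈ 13473.6 mm.
Depth of field = Df − Dn = 13473.6 − 5302.4 ≈ 8171.2 mm ≈ 8.17 m.

8.17 m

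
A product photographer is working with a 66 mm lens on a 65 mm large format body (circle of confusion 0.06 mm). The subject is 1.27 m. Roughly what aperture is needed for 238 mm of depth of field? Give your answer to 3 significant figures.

f/5.60

Write h = H − f = f²/(N·c). The thin-lens limits are Dn = s·h/(h + (s−f)) and Df = s·h/(h − (s−f)), so DoF = Df − Dn = 2·s·(s−f)·h / (h² − (s−f)²).
That is a quadratic in h: DoF·h² − 2·s·(s−f)·h − DoF·(s−f)² = 0 ⇒ h = (s−f)·(s + √(s² + DoF²)) / DoF = 1204 × (1270 + √(1270² + 238²)) / 238 = 1204 × (1270 + 1292.11) / 238 ≈ 12961 mm.
Then N = f²/(c·h) = 66² / (0.06 × 12961) = 4356 / 777.68 ≈ 5.60.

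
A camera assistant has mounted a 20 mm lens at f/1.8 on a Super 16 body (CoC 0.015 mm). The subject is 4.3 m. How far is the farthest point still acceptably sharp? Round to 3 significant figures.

6.05 m

Hyperfocal distance H = f²/(N·c) + f = 20²/(1.8 × 0.015) + 20 = 400/0.027 + 20 ≈ 14834.8 mm ≈ 14.83 m.
Far limit Df = s·(H − f)/(H − s) = 4300 × (14834.8 − 20) / (14834.8 − 4300) = 4300 × 14814.8 / 10534.8 ≈ 6047.0 mm ≈ 6.05 m.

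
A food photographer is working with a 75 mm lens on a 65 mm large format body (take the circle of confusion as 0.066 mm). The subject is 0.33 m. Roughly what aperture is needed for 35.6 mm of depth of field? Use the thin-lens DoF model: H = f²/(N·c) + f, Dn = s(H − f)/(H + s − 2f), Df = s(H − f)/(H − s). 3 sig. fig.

Write h = H − f = f²/(N·c). The thin-lens limits are Dn = s·h/(h + (s−f)) and Df = s·h/(h − (s−f)), so DoF = Df − Dn = 2·s·(s−f)·h / (h² − (s−f)²).
That is a quadratic in h: DoF·h² − 2·s·(s−f)·h − DoF·(s−f)² = 0 ⇒ h = (s−f)·(s + √(s² + DoF²)) / DoF = 255 × (330 + √(330² + 35.6²)) / 35.6 = 255 × (330 + 331.915) / 35.6 ≈ 4741.2 mm.
Then N = f²/(c·h) = 75² / (0.066 × 4741.2) = 5625 / 312.92 ≈ 18.

f/18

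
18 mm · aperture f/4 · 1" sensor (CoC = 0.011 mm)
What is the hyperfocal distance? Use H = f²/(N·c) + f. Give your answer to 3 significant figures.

7.38 m

Hyperfocal distance H = f²/(N·c) + f = 18²/(4 × 0.011) + 18 = 324/0.044 + 18 ≈ 7381.6 mm ≈ 7.38 m.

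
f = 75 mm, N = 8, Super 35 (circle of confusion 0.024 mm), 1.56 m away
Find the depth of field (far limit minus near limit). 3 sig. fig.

Hyperfocal distance H = f²/(N·c) + f = 75²/(8 × 0.024) + 75 = 5625/0.192 + 75 ≈ 29371.9 mm ≈ 29.37 m.
Near limit Dn = s·(H − f)/(H + s − 2f) = 1560 × (29371.9 − 75) / (29371.9 + 1560 − 2 × 75) = 1560 × 29296.9 / 30781.9 ≈ 1484.74 mm.
Far limit Df = s·(H − f)/(H − s) = 1560 × (29371.9 − 75) / (29371.9 − 1560) = 1560 × 29296.9 / 27811.9 ≈ 1643.30 mm.
Depth of field = Df − Dn = 1643.30 − 1484.74 ≈ 158.56 mm.

159 mm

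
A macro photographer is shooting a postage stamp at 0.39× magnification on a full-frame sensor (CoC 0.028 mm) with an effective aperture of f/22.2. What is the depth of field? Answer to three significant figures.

At magnification m, DoF ≈ 2·N_eff·c/m² = 2 × 22.2 × 0.028 / 0.39² = 1.243 / 0.1521 ≈ 8.17 mm.

8.17 mm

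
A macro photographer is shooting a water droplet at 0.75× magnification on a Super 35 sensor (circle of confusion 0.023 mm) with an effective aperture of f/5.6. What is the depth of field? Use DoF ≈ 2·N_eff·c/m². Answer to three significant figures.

At magnification m, DoF ≈ 2·N_eff·c/m² = 2 × 5.6 × 0.023 / 0.75² = 0.2576 / 0.5625 ≈ 0.458 mm.

0.458 mm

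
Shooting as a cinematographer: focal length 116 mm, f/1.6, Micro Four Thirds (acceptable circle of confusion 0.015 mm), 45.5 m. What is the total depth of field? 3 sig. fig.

Hyperfocal distance H = f²/(N·c) + f = 116²/(1.6 × 0.015) + 116 = 13456/0.024 + 116 ≈ 560782.7 mm ≈ 560.8 m.
Near limit Dn = s·(H − f)/(H + s − 2f) = 45500 × (560782.7 − 116) / (560782.7 + 45500 − 2 × 116) = 45500 × 560666.7 / 606050.7 ≈ 42092.7 mm.
Far limit Df = s·(H − f)/(H − s) = 45500 × (560782.7 − 116) / (560782.7 − 45500) = 45500 × 560666.7 / 515282.7 ≈ 49507.5 mm.
Depth of field = Df − Dn = 49507.5 − 42092.7 ≈ 7414.8 mm ≈ 7.41 m.

7.41 m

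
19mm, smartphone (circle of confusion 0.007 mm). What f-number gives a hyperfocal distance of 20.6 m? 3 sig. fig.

Rearrange H = f²/(N·c) + f for N: N = f² / ((H − f)·c).
N = 19² / ((20600 − 19) × 0.007) = 361 / 144.1 ≈ 2.51.

f/2.51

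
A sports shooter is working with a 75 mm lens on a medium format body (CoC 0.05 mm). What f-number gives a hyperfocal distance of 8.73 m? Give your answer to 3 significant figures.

f/13

Rearrange H = f²/(N·c) + f for N: N = f² / ((H − f)·c).
N = 75² / ((8730 − 75) × 0.05) = 5625 / 432.8 ≈ 13.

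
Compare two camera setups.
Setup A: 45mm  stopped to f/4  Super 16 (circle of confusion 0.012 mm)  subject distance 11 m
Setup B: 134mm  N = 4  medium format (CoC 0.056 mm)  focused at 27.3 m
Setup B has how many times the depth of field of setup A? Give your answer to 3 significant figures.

Setup A: H = 45²/(4×0.012) + 45 ≈ 42232.5 mm; DoF = Df − Dn = 14858.3 − 8732.4 ≈ 6125.9 mm.
Setup B: H = 134²/(4×0.056) + 134 ≈ 80294.7 mm; DoF = Df − Dn = 41294 − 20390 ≈ 20904 mm.
Ratio = 20904 / 6125.9 ≈ 3.41.

3.41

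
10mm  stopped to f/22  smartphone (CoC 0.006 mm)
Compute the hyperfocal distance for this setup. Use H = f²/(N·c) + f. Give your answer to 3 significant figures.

Hyperfocal distance H = f²/(N·c) + f = 10²/(22 × 0.006) + 10 = 100/0.132 + 10 ≈ 767.6 mm ≈ 0.768 m.

0.768 m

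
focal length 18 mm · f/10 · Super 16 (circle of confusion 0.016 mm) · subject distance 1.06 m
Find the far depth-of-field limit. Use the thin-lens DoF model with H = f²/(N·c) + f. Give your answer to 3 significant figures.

2.18 m

Hyperfocal distance H = f²/(N·c) + f = 18²/(10 × 0.016) + 18 = 324/0.16 + 18 ≈ 2043.0 mm ≈ 2.043 m.
Far limit Df = s·(H − f)/(H − s) = 1060 × (2043.0 − 18) / (2043.0 − 1060) = 1060 × 2025.0 / 983.0 ≈ 2183.6 mm ≈ 2.18 m.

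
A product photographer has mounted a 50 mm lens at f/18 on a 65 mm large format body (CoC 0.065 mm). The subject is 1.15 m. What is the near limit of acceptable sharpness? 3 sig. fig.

0.759 m

Hyperfocal distance H = f²/(N·c) + f = 50²/(18 × 0.065) + 50 = 2500/1.17 + 50 ≈ 2186.8 mm ≈ 2.187 m.
Near limit Dn = s·(H − f)/(H + s − 2f) = 1150 × (2186.8 − 50) / (2186.8 + 1150 − 2 × 50) = 1150 × 2136.8 / 3236.8 ≈ 759.18 mm ≈ 0.759 m.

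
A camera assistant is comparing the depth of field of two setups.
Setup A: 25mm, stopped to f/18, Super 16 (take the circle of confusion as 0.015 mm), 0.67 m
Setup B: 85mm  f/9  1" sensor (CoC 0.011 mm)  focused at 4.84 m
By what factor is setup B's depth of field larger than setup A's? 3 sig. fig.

Setup A: H = 25²/(18×0.015) + 25 ≈ 2339.8 mm; DoF = Df − Dn = 928.80 − 523.99 ≈ 404.81 mm.
Setup B: H = 85²/(9×0.011) + 85 ≈ 73064.8 mm; DoF = Df − Dn = 5177.33 − 4543.94 ≈ 633.39 mm.
Ratio = 633.39 / 404.81 ≈ 1.56.

1.56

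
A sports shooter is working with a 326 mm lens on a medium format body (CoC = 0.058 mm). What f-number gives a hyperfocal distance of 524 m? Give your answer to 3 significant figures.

f/3.50

Rearrange H = f²/(N·c) + f for N: N = f² / ((H − f)·c).
N = 326² / ((524000 − 326) × 0.058) = 106276 / 30373 ≈ 3.50.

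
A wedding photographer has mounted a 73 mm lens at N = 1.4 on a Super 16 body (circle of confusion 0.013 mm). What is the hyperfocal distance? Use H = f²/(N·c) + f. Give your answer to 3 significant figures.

293 m

Hyperfocal distance H = f²/(N·c) + f = 73²/(1.4 × 0.013) + 73 = 5329/0.0182 + 73 ≈ 292875.2 mm ≈ 293 m.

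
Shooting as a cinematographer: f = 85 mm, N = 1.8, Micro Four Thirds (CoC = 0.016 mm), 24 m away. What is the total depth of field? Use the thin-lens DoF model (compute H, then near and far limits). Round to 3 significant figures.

4.62 m

Hyperfocal distance H = f²/(N·c) + f = 85²/(1.8 × 0.016) + 85 = 7225/0.0288 + 85 ≈ 250953.1 mm ≈ 251.0 m.
Near limit Dn = s·(H − f)/(H + s − 2f) = 24000 × (250953.1 − 85) / (250953.1 + 24000 − 2 × 85) = 24000 × 250868.1 / 274783.1 ≈ 21911.2 mm.
Far limit Df = s·(H − f)/(H − s) = 24000 × (250953.1 − 85) / (250953.1 − 24000) = 24000 × 250868.1 / 226953.1 ≈ 26529.0 mm.
Depth of field = Df − Dn = 26529.0 − 21911.2 ≈ 4617.8 mm ≈ 4.62 m.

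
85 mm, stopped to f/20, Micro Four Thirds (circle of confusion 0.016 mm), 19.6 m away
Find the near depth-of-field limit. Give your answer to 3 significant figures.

Hyperfocal distance H = f²/(N·c) + f = 85²/(20 × 0.016) + 85 = 7225/0.32 + 85 ≈ 22663.1 mm ≈ 22.66 m.
Near limit Dn = s·(H − f)/(H + s − 2f) = 19600 × (22663.1 − 85) / (22663.1 + 19600 − 2 × 85) = 19600 × 22578.1 / 42093.1 ≈ 10513 mm ≈ 10.5 m.

10.5 m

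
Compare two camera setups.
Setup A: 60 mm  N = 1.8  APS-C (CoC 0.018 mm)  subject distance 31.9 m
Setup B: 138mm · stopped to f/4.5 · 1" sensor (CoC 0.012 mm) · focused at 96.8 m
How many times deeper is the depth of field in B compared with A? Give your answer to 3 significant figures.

Setup A: H = 60²/(1.8×0.018) + 60 ≈ 111171.1 mm; DoF = Df − Dn = 44713 − 24795 ≈ 19918 mm.
Setup B: H = 138²/(4.5×0.012) + 138 ≈ 352804.7 mm; DoF = Df − Dn = 133350 − 75976 ≈ 57374 mm.
Ratio = 57374 / 19918 ≈ 2.88.

2.88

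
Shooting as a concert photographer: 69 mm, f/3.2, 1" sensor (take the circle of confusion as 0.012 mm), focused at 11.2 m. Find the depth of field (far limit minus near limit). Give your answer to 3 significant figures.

2.03 m

Hyperfocal distance H = f²/(N·c) + f = 69²/(3.2 × 0.012) + 69 = 4761/0.0384 + 69 ≈ 124053.4 mm ≈ 124.1 m.
Near limit Dn = s·(H − f)/(H + s − 2f) = 11200 × (124053.4 − 69) / (124053.4 + 11200 − 2 × 69) = 11200 × 123984.4 / 135115.4 ≈ 10277.3 mm.
Far limit Df = s·(H − f)/(H − s) = 11200 × (124053.4 − 69) / (124053.4 − 11200) = 11200 × 123984.4 / 112853.4 ≈ 12304.7 mm.
Depth of field = Df − Dn = 12304.7 − 10277.3 ≈ 2027.4 mm ≈ 2.03 m.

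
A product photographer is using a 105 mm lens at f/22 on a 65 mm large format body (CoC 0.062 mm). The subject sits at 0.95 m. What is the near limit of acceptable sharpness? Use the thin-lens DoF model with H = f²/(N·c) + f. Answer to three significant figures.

Hyperfocal distance H = f²/(N·c) + f = 105²/(22 × 0.062) + 105 = 11025/1.364 + 105 ≈ 8187.8 mm ≈ 8.188 m.
Near limit Dn = s·(H − f)/(H + s − 2f) = 950 × (8187.8 − 105) / (8187.8 + 950 − 2 × 105) = 950 × 8082.8 / 8927.8 ≈ 860.08 mm ≈ 0.860 m.

0.860 m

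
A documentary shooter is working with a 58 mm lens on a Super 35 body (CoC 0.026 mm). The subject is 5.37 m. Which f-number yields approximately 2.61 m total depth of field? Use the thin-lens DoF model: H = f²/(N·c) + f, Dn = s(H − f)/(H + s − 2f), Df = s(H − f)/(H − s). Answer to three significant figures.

Write h = H − f = f²/(N·c). The thin-lens limits are Dn = s·h/(h + (s−f)) and Df = s·h/(h − (s−f)), so DoF = Df − Dn = 2·s·(s−f)·h / (h² − (s−f)²).
That is a quadratic in h: DoF·h² − 2·s·(s−f)·h − DoF·(s−f)² = 0 ⇒ h = (s−f)·(s + √(s² + DoF²)) / DoF = 5312 × (5370 + √(5370² + 2610²)) / 2610 = 5312 × (5370 + 5970.68) / 2610 ≈ 23081 mm.
Then N = f²/(c·h) = 58² / (0.026 × 23081) = 3364 / 600.11 ≈ 5.61.

f/5.61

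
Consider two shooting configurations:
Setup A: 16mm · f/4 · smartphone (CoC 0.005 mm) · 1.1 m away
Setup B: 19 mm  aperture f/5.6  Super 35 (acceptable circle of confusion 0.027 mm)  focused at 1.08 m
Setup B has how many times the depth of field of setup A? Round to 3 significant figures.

Setup A: H = 16²/(4×0.005) + 16 ≈ 12816.0 mm; DoF = Df − Dn = 1201.78 − 1014.12 ≈ 187.66 mm.
Setup B: H = 19²/(5.6×0.027) + 19 ≈ 2406.6 mm; DoF = Df − Dn = 1943.8 − 747.7 ≈ 1196.1 mm.
Ratio = 1196.1 / 187.66 ≈ 6.37.

6.37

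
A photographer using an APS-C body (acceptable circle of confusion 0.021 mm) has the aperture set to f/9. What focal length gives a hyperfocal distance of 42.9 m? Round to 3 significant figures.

90.0 mm

From H = f²/(N·c) + f, with f ≪ H: f ≈ √(H·N·c) = √(42900 × 9 × 0.021) = √8108.1 ≈ 90.04 mm.
The +f correction barely moves this — solving exactly, f² + N·c·f − N·c·H = 0 ⇒ f = (−N·c + √((N·c)² + 4·N·c·H))/2 = (−0.189 + √32432)/2 ≈ 89.951 mm, so f ≈ 90.0 mm.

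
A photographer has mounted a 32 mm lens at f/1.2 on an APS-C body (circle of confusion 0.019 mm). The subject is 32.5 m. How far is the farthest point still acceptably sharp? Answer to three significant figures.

Hyperfocal distance H = f²/(N·c) + f = 32²/(1.2 × 0.019) + 32 = 1024/0.0228 + 32 ≈ 44944.3 mm ≈ 44.94 m.
Far limit Df = s·(H − f)/(H − s) = 32500 × (44944.3 − 32) / (44944.3 − 32500) = 32500 × 44912.3 / 12444.3 ≈ 117295 mm ≈ 117 m.

117 m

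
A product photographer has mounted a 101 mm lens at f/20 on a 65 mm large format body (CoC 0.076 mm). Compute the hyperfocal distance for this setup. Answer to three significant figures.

Hyperfocal distance H = f²/(N·c) + f = 101²/(20 × 0.076) + 101 = 10201/1.52 + 101 ≈ 6812.2 mm ≈ 6.81 m.

6.81 m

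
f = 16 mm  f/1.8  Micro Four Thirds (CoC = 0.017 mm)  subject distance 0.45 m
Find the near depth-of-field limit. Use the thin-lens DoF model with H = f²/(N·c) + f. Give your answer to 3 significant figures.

Hyperfocal distance H = f²/(N·c) + f = 16²/(1.8 × 0.017) + 16 = 256/0.0306 + 16 ≈ 8382.0 mm ≈ 8.382 m.
Near limit Dn = s·(H − f)/(H + s − 2f) = 450 × (8382.0 − 16) / (8382.0 + 450 − 2 × 16) = 450 × 8366.0 / 8800.0 ≈ 427.81 mm.

428 mm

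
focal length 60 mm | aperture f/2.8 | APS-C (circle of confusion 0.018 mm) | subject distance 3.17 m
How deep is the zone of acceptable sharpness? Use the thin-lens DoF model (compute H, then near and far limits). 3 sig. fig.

277 mm

Hyperfocal distance H = f²/(N·c) + f = 60²/(2.8 × 0.018) + 60 = 3600/0.0504 + 60 ≈ 71488.6 mm ≈ 71.49 m.
Near limit Dn = s·(H − f)/(H + s − 2f) = 3170 × (71488.6 − 60) / (71488.6 + 3170 − 2 × 60) = 3170 × 71428.6 / 74538.6 ≈ 3037.74 mm.
Far limit Df = s·(H − f)/(H − s) = 3170 × (71488.6 − 60) / (71488.6 − 3170) = 3170 × 71428.6 / 68318.6 ≈ 3314.30 mm.
Depth of field = Df − Dn = 3314.30 − 3037.74 ≈ 276.56 mm.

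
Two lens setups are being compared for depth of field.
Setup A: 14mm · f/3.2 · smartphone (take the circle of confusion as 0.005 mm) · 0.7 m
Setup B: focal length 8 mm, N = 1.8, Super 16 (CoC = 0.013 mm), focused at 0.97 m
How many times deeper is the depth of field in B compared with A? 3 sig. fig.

9.90

Setup A: H = 14²/(3.2×0.005) + 14 ≈ 12264.0 mm; DoF = Df − Dn = 741.525 − 662.879 ≈ 78.646 mm.
Setup B: H = 8²/(1.8×0.013) + 8 ≈ 2743.0 mm; DoF = Df − Dn = 1496.29 − 717.60 ≈ 778.69 mm.
Ratio = 778.69 / 78.646 ≈ 9.90.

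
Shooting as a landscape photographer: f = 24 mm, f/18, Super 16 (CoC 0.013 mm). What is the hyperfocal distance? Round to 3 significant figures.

Hyperfocal distance H = f²/(N·c) + f = 24²/(18 × 0.013) + 24 = 576/0.234 + 24 ≈ 2485.5 mm ≈ 2.49 m.

2.49 m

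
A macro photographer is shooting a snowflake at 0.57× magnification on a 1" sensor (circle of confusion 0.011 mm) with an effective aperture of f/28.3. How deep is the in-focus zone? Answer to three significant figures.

At magnification m, DoF ≈ 2·N_eff·c/m² = 2 × 28.3 × 0.011 / 0.57² = 0.6226 / 0.3249 ≈ 1.92 mm.

1.92 mm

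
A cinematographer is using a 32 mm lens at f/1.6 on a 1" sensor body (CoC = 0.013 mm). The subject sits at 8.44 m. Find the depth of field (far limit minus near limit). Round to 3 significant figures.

2.97 m

Hyperfocal distance H = f²/(N·c) + f = 32²/(1.6 × 0.013) + 32 = 1024/0.0208 + 32 ≈ 49262.8 mm ≈ 49.26 m.
Near limit Dn = s·(H − f)/(H + s − 2f) = 8440 × (49262.8 − 32) / (49262.8 + 8440 − 2 × 32) = 8440 × 49230.8 / 57638.8 ≈ 7208.8 mm.
Far limit Df = s·(H − f)/(H − s) = 8440 × (49262.8 − 32) / (49262.8 − 8440) = 8440 × 49230.8 / 40822.8 ≈ 10178.3 mm.
Depth of field = Df − Dn = 10178.3 − 7208.8 ≈ 2969.5 mm ≈ 2.97 m.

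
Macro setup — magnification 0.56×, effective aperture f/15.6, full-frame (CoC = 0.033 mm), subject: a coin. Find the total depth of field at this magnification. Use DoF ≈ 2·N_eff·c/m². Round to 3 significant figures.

3.28 mm

At magnification m, DoF ≈ 2·N_eff·c/m² = 2 × 15.6 × 0.033 / 0.56² = 1.03 / 0.3136 ≈ 3.28 mm.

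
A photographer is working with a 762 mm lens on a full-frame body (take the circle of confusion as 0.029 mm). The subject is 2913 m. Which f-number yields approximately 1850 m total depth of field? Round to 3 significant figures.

f/2.00

Write h = H − f = f²/(N·c). The thin-lens limits are Dn = s·h/(h + (s−f)) and Df = s·h/(h − (s−f)), so DoF = Df − Dn = 2·s·(s−f)·h / (h² − (s−f)²).
That is a quadratic in h: DoF·h² − 2·s·(s−f)·h − DoF·(s−f)² = 0 ⇒ h = (s−f)·(s + √(s² + DoF²)) / DoF = 2912238 × (2913000 + √(2913000² + 1850000²)) / 1850000 = 2912238 × (2913000 + 3450807) / 1850000 ≈ 10017795 mm.
Then N = f²/(c·h) = 762² / (0.029 × 10017795) = 580644 / 290516 ≈ 2.00.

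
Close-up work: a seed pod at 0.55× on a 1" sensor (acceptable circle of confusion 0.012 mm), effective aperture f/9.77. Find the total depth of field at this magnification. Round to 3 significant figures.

At magnification m, DoF ≈ 2·N_eff·c/m² = 2 × 9.77 × 0.012 / 0.55² = 0.2345 / 0.3025 ≈ 0.775 mm.

0.775 mm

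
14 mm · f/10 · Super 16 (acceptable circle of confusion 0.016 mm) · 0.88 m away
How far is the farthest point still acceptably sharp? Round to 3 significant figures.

Hyperfocal distance H = f²/(N·c) + f = 14²/(10 × 0.016) + 14 = 196/0.16 + 14 ≈ 1239.0 mm ≈ 1.239 m.
Far limit Df = s·(H − f)/(H − s) = 880 × (1239.0 − 14) / (1239.0 − 880) = 880 × 1225.0 / 359.0 ≈ 3002.8 mm ≈ 3.00 m.

3.00 m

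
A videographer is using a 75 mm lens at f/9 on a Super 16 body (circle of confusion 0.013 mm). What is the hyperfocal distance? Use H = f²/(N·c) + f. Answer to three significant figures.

48.2 m

Hyperfocal distance H = f²/(N·c) + f = 75²/(9 × 0.013) + 75 = 5625/0.117 + 75 ≈ 48151.9 mm ≈ 48.2 m.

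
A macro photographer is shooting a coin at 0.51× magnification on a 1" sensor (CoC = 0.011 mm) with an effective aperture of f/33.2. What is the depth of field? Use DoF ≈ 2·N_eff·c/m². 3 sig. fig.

2.81 mm

At magnification m, DoF ≈ 2·N_eff·c/m² = 2 × 33.2 × 0.011 / 0.51² = 0.7304 / 0.2601 ≈ 2.81 mm.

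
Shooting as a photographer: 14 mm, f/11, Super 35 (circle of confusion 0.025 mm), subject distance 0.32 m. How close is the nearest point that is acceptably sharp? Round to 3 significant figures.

Hyperfocal distance H = f²/(N·c) + f = 14²/(11 × 0.025) + 14 = 196/0.275 + 14 ≈ 726.7 mm ≈ 0.727 m.
Near limit Dn = s·(H − f)/(H + s − 2f) = 320 × (726.7 − 14) / (726.7 + 320 − 2 × 14) = 320 × 712.7 / 1018.7 ≈ 223.88 mm.

224 mm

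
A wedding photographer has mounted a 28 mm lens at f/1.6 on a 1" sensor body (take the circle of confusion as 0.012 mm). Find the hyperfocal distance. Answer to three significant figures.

40.9 m

Hyperfocal distance H = f²/(N·c) + f = 28²/(1.6 × 0.012) + 28 = 784/0.0192 + 28 ≈ 40861.3 mm ≈ 40.9 m.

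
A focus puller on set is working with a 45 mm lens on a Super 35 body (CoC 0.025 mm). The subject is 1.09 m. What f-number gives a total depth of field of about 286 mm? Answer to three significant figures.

f/10

Write h = H − f = f²/(N·c). The thin-lens limits are Dn = s·h/(h + (s−f)) and Df = s·h/(h − (s−f)), so DoF = Df − Dn = 2·s·(s−f)·h / (h² − (s−f)²).
That is a quadratic in h: DoF·h² − 2·s·(s−f)·h − DoF·(s−f)² = 0 ⇒ h = (s−f)·(s + √(s² + DoF²)) / DoF = 1045 × (1090 + √(1090² + 286²)) / 286 = 1045 × (1090 + 1126.90) / 286 ≈ 8100.2 mm.
Then N = f²/(c·h) = 45² / (0.025 × 8100.2) = 2025 / 202.50 ≈ 10.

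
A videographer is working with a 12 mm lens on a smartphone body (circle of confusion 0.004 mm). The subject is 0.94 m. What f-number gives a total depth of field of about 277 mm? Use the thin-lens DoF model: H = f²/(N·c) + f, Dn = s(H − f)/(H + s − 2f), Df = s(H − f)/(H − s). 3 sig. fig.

f/5.60

Write h = H − f = f²/(N·c). The thin-lens limits are Dn = s·h/(h + (s−f)) and Df = s·h/(h − (s−f)), so DoF = Df − Dn = 2·s·(s−f)·h / (h² − (s−f)²).
That is a quadratic in h: DoF·h² − 2·s·(s−f)·h − DoF·(s−f)² = 0 ⇒ h = (s−f)·(s + √(s² + DoF²)) / DoF = 928 × (940 + √(940² + 277²)) / 277 = 928 × (940 + 979.964) / 277 ≈ 6432.2 mm.
Then N = f²/(c·h) = 12² / (0.004 × 6432.2) = 144 / 25.729 ≈ 5.60.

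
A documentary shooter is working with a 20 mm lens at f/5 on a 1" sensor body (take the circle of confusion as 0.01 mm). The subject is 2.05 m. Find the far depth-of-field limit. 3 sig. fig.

Hyperfocal distance H = f²/(N·c) + f = 20²/(5 × 0.01) + 20 = 400/0.05 + 20 ≈ 8020.0 mm ≈ 8.020 m.
Far limit Df = s·(H − f)/(H − s) = 2050 × (8020.0 − 20) / (8020.0 − 2050) = 2050 × 8000.0 / 5970.0 ≈ 2747.1 mm ≈ 2.75 m.

2.75 m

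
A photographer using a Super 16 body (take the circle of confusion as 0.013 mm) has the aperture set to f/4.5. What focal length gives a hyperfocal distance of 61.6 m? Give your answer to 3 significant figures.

From H = f²/(N·c) + f, with f ≪ H: f ≈ √(H·N·c) = √(61600 × 4.5 × 0.013) = √3603.6 ≈ 60.03 mm.
The +f correction barely moves this — solving exactly, f² + N·c·f − N·c·H = 0 ⇒ f = (−N·c + √((N·c)² + 4·N·c·H))/2 = (−0.0585 + √14414)/2 ≈ 60.001 mm, so f ≈ 60.0 mm.

60.0 mm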